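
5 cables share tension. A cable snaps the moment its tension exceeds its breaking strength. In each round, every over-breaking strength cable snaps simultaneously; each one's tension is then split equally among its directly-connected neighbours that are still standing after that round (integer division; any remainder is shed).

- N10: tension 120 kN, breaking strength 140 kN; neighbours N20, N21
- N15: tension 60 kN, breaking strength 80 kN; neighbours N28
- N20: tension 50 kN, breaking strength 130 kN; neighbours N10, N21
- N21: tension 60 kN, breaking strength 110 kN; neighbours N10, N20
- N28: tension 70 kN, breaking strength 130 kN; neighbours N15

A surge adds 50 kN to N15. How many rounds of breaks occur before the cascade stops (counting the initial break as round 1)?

2

Round 1 — N15 at 110 > 80. N15 snaps.
  N15 sheds 110 kN to N28: 110 each.
    N28: 70+110 = 180 > 130
Round 2 — N28 snaps.
  N28 sheds 180 kN: no online neighbours, lost.
No further breaks.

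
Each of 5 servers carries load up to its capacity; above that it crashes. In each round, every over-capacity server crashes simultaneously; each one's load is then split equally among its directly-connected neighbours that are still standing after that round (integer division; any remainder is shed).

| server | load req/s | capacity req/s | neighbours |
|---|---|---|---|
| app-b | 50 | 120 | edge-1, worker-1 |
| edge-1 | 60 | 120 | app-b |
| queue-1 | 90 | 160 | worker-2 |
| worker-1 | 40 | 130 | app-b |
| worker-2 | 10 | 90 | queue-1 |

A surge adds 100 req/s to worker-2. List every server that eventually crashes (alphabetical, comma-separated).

queue-1, worker-2

Round 1 — worker-2 at 110 > 90. worker-2 crashes.
  worker-2 sheds 110 req/s to queue-1: 110 each.
    queue-1: 90+110 = 200 > 160
Round 2 — queue-1 crashes.
  queue-1 sheds 200 req/s: no online neighbours, lost.
No further crashes.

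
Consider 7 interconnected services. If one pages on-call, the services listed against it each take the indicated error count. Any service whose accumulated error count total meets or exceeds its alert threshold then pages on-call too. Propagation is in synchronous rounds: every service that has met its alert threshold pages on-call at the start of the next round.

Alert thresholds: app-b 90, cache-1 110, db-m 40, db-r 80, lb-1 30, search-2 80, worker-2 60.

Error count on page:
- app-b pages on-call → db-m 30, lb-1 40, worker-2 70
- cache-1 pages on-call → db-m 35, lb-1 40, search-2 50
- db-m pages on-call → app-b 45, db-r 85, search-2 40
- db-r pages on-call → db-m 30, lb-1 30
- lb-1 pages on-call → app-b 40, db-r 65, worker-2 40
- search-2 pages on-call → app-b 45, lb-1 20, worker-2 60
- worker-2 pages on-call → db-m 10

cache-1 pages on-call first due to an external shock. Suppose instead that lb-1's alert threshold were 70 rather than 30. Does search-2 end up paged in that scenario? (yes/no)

With lb-1's alert threshold at 70:
Round 1 — cache-1 pages on-call (initial).
  db-m: +35 → 35 < 40
  lb-1: +40 → 40 < 70
  search-2: +50 → 50 < 80
No further pages.

no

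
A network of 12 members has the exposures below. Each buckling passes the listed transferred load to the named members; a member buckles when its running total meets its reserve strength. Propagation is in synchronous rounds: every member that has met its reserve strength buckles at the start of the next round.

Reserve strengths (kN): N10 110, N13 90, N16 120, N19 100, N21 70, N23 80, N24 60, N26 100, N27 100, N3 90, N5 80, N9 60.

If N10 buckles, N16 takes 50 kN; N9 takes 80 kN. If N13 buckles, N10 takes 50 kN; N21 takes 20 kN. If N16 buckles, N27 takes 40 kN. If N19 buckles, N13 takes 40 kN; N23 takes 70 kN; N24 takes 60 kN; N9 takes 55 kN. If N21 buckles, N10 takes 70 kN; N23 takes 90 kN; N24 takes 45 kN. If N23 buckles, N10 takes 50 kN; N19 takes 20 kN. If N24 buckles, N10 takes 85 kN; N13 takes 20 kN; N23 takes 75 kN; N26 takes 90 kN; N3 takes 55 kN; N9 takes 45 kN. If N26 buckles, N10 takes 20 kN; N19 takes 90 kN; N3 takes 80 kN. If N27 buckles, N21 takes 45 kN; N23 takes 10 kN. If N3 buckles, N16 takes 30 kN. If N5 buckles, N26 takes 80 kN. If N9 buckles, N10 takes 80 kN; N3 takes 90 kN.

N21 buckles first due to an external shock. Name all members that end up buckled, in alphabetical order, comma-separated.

N10, N21, N23, N3, N9

Round 1 — N21 buckles (initial).
  N10: +70 → 70 < 110
  N23: +90 → 90 ≥ 80
  N24: +45 → 45 < 60
Round 2 — N23 buckles.
  N10: +50 → 120 ≥ 110
  N19: +20 → 20 < 100
Round 3 — N10 buckles.
  N16: +50 → 50 < 120
  N9: +80 → 80 ≥ 60
Round 4 — N9 buckles.
  N3: +90 → 90 ≥ 90
Round 5 — N3 buckles.
  N16: +30 → 80 < 120
No further bucklings.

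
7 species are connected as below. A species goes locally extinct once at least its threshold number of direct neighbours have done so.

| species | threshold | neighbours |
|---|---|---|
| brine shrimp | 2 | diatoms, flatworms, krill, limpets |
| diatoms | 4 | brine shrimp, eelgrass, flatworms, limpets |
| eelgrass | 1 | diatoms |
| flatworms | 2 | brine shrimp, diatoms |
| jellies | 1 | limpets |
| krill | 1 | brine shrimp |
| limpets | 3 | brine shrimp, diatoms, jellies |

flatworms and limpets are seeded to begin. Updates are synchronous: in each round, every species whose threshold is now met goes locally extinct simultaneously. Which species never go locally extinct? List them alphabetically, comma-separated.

diatoms, eelgrass

Round 1 — flatworms, limpets go locally extinct (initial).
Round 2 — checking thresholds:
  brine shrimp: 2 of 4 neighbours ≥ 2, goes locally extinct.
  diatoms: 2 of 4 neighbours < 4, not yet.
  jellies: 1 of 1 neighbours ≥ 1, goes locally extinct.
Round 3 — checking thresholds:
  diatoms: 3 of 4 neighbours < 4, not yet.
  krill: 1 of 1 neighbours ≥ 1, goes locally extinct.
Round 4 — no new extinctions; cascade stops.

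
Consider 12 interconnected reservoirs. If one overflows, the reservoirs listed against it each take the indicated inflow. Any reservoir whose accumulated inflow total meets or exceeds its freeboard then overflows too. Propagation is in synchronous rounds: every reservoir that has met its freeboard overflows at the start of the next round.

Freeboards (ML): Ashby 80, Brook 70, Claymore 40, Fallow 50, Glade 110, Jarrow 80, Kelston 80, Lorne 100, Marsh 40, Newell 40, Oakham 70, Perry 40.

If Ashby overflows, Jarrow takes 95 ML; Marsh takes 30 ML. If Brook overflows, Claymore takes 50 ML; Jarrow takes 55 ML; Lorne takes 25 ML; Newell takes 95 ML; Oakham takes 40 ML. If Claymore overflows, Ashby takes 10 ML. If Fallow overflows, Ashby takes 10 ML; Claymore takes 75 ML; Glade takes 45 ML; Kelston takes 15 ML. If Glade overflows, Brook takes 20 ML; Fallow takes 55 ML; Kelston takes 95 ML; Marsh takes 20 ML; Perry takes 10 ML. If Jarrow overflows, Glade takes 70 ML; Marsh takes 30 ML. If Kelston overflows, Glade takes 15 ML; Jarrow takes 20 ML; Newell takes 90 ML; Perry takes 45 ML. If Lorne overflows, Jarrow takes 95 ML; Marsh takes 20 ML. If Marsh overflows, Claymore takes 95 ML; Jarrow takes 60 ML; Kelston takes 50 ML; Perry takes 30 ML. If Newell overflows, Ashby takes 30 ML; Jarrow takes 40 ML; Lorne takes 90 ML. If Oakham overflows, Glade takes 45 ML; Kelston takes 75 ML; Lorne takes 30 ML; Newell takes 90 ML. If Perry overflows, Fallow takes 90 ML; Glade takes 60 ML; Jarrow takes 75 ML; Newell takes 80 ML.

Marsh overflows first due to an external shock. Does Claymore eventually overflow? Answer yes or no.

Round 1 — Marsh overflows (initial).
  Claymore: +95 → 95 ≥ 40
  Jarrow: +60 → 60 < 80
  Kelston: +50 → 50 < 80
  Perry: +30 → 30 < 40
Round 2 — Claymore overflows.
  Ashby: +10 → 10 < 80
No further overflows.

yes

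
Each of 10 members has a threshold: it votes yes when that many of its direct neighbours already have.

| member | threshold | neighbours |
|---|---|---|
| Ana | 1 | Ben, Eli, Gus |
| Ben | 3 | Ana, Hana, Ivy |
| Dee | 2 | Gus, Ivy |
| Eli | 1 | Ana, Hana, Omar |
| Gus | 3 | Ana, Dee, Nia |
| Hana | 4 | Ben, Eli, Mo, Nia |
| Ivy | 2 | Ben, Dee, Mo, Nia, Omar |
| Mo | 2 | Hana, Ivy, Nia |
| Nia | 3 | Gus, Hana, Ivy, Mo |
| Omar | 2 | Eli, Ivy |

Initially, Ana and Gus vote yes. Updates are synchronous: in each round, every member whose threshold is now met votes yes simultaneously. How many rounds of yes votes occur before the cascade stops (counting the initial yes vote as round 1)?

2

Round 1 — Ana, Gus vote yes (initial).
Round 2 — checking thresholds:
  Ben: 1 of 3 neighbours < 3, not yet.
  Dee: 1 of 2 neighbours < 2, not yet.
  Eli: 1 of 3 neighbours ≥ 1, votes yes.
  Nia: 1 of 4 neighbours < 3, not yet.
Round 3 — no new yes votes; cascade stops.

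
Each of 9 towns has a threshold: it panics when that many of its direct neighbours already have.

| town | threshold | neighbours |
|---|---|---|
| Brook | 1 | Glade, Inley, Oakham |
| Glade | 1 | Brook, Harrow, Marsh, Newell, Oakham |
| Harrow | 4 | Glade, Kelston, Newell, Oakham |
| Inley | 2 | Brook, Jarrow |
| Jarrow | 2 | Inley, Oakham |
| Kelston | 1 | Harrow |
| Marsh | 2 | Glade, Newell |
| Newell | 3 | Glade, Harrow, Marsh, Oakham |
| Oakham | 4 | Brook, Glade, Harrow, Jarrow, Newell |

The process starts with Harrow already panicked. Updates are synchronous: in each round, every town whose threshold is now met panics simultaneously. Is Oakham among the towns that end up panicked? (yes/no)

Round 1 — Harrow panics (initial).
Round 2 — checking thresholds:
  Glade: 1 of 5 neighbours ≥ 1, panics.
  Kelston: 1 of 1 neighbours ≥ 1, panics.
  Newell: 1 of 4 neighbours < 3, below threshold.
  Oakham: 1 of 5 neighbours < 4, below threshold.
Round 3 — checking thresholds:
  Brook: 1 of 3 neighbours ≥ 1, panics.
  Marsh: 1 of 2 neighbours < 2, below threshold.
  Newell: 2 of 4 neighbours < 3, below threshold.
  Oakham: 2 of 5 neighbours < 4, below threshold.
Round 4 — no new panics; cascade stops.

no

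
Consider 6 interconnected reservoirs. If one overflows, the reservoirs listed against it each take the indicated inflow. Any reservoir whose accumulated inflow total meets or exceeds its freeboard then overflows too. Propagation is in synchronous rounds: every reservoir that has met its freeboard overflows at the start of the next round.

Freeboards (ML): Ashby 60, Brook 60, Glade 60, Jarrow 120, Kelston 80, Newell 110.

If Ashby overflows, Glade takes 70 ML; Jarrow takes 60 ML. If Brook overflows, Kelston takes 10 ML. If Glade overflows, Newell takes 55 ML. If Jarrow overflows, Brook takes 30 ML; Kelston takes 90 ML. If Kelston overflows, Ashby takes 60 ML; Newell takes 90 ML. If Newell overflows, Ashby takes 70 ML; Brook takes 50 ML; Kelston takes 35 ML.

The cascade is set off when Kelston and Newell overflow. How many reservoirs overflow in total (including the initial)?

4

Round 1 — Kelston, Newell overflow (initial).
  Ashby: +60+70 → 130 ≥ 60
  Brook: +50 → 50 < 60
Round 2 — Ashby overflows.
  Glade: +70 → 70 ≥ 60
  Jarrow: +60 → 60 < 120
Round 3 — Glade overflows.
No further overflows.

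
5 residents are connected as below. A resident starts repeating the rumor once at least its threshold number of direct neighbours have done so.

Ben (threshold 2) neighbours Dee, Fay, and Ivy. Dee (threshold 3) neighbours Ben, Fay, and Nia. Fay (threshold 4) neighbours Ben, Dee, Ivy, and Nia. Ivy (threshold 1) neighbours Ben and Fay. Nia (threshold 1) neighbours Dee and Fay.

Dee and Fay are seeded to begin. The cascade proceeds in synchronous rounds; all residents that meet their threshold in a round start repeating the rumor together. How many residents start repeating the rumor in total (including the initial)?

5

Round 1 — Dee, Fay start repeating the rumor (initial).
Round 2 — checking thresholds:
  Ben: 2 of 3 neighbours ≥ 2, starts repeating the rumor.
  Ivy: 1 of 2 neighbours ≥ 1, starts repeating the rumor.
  Nia: 2 of 2 neighbours ≥ 1, starts repeating the rumor.
Round 3 — no new spreads; cascade stops.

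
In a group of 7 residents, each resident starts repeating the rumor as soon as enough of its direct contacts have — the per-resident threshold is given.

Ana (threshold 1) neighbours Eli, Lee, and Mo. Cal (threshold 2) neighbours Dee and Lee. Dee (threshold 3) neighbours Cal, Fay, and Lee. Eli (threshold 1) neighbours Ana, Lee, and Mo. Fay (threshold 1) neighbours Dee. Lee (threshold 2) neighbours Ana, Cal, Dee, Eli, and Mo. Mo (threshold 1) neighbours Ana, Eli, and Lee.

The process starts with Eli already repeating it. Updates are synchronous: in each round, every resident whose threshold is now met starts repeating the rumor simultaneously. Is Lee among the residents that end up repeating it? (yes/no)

yes

Round 1 — Eli starts repeating the rumor (initial).
Round 2 — checking thresholds:
  Ana: 1 of 3 neighbours ≥ 1, starts repeating the rumor.
  Lee: 1 of 5 neighbours < 2, not yet.
  Mo: 1 of 3 neighbours ≥ 1, starts repeating the rumor.
Round 3 — checking thresholds:
  Lee: 3 of 5 neighbours ≥ 2, starts repeating the rumor.
Round 4 — no new spreads; cascade stops.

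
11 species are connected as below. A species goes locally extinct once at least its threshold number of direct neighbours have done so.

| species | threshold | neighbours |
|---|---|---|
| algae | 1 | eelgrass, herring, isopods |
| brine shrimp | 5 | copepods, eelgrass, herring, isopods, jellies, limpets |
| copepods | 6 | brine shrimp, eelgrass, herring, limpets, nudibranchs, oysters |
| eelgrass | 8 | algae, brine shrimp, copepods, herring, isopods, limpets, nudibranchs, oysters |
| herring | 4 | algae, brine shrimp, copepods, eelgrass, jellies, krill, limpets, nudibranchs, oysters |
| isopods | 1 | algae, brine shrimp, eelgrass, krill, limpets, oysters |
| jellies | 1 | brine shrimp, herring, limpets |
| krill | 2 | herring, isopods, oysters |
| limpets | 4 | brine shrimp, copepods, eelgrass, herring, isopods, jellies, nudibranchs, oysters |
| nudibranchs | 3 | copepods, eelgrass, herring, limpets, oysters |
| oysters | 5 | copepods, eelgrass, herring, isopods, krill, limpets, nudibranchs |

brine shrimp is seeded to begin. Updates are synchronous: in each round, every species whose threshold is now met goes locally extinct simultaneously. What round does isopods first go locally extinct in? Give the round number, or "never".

2

Round 1 — brine shrimp goes locally extinct (initial).
Round 2 — checking thresholds:
  copepods: 1 of 6 neighbours < 6, holds.
  eelgrass: 1 of 8 neighbours < 8, holds.
  herring: 1 of 9 neighbours < 4, holds.
  isopods: 1 of 6 neighbours ≥ 1, goes locally extinct.
  jellies: 1 of 3 neighbours ≥ 1, goes locally extinct.
  limpets: 1 of 8 neighbours < 4, holds.
Round 3 — checking thresholds:
  algae: 1 of 3 neighbours ≥ 1, goes locally extinct.
  copepods: 1 of 6 neighbours < 6, holds.
  eelgrass: 2 of 8 neighbours < 8, holds.
  herring: 2 of 9 neighbours < 4, holds.
  krill: 1 of 3 neighbours < 2, holds.
  limpets: 3 of 8 neighbours < 4, holds.
  oysters: 1 of 7 neighbours < 5, holds.
Round 4 — no new extinctions; cascade stops.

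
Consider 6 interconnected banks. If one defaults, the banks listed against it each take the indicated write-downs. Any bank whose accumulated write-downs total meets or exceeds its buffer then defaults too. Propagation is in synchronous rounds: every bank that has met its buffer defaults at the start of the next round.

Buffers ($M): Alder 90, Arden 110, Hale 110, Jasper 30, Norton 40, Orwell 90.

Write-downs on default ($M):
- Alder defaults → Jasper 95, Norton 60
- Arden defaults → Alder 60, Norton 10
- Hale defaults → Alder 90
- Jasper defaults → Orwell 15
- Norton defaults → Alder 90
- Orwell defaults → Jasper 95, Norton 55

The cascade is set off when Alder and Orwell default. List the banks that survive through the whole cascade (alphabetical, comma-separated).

Round 1 — Alder, Orwell default (initial).
  Jasper: +95+95 → 190 ≥ 30
  Norton: +60+55 → 115 ≥ 40
Round 2 — Jasper, Norton default.
No further defaults.

Arden, Hale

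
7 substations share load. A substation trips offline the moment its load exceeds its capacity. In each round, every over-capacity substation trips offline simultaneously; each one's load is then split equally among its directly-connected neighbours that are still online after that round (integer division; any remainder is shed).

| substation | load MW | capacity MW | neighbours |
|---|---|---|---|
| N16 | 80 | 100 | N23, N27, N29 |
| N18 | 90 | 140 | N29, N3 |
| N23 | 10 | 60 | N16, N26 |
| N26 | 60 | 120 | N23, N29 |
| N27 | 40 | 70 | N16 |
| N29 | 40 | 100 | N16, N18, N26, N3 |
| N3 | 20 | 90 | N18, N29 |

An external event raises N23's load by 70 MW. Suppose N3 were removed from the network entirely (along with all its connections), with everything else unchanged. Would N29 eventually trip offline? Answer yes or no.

With N3 removed:
Round 1 — N23 at 80 > 60. N23 trips offline.
  N23 sheds 80 MW to N16, N26: 40 each.
    N16: 80+40 = 120 > 100
    N26: 60+40 = 100 ≤ 120
Round 2 — N16 trips offline.
  N16 sheds 120 MW to N27, N29: 60 each.
    N27: 40+60 = 100 > 70
    N29: 40+60 = 100 ≤ 100
Round 3 — N27 trips offline.
  N27 sheds 100 MW: no online neighbours, lost.
No further trips.

no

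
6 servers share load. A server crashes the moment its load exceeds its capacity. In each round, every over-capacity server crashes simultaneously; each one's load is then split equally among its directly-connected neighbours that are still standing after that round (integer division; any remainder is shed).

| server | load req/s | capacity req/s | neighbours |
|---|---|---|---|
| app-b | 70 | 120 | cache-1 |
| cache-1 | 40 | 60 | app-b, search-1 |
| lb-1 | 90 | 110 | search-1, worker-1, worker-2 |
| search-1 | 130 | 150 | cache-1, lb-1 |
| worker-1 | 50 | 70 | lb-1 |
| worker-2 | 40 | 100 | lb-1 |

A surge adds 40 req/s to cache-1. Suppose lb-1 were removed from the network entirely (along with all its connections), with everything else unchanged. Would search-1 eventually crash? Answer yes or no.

yes

With lb-1 removed:
Round 1 — cache-1 at 80 > 60. cache-1 crashes.
  cache-1 sheds 80 req/s to app-b, search-1: 40 each.
    app-b: 70+40 = 110 ≤ 120
    search-1: 130+40 = 170 > 150
Round 2 — search-1 crashes.
  search-1 sheds 170 req/s: no online neighbours, lost.
No further crashes.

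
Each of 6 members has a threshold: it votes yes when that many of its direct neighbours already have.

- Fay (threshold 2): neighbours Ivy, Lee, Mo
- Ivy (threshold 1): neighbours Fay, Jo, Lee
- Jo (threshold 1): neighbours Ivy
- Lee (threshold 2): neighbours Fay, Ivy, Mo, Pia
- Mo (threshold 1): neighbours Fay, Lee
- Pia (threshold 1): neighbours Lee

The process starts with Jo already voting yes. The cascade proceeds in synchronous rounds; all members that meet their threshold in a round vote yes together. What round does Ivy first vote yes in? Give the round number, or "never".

Round 1 — Jo votes yes (initial).
Round 2 — checking thresholds:
  Ivy: 1 of 3 neighbours ≥ 1, votes yes.
Round 3 — no new yes votes; cascade stops.

2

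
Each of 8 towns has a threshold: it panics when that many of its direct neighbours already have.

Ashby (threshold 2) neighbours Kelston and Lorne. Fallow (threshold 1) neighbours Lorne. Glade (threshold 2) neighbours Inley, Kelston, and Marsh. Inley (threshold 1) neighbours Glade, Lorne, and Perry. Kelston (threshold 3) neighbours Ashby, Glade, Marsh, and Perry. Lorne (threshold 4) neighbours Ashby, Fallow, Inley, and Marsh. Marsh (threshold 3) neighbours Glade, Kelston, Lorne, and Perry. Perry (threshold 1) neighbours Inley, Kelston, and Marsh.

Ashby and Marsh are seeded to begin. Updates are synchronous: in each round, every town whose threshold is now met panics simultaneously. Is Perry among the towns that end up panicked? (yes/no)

Round 1 — Ashby, Marsh panic (initial).
Round 2 — checking thresholds:
  Glade: 1 of 3 neighbours < 2, below threshold.
  Kelston: 2 of 4 neighbours < 3, below threshold.
  Lorne: 2 of 4 neighbours < 4, below threshold.
  Perry: 1 of 3 neighbours ≥ 1, panics.
Round 3 — checking thresholds:
  Glade: 1 of 3 neighbours < 2, below threshold.
  Inley: 1 of 3 neighbours ≥ 1, panics.
  Kelston: 3 of 4 neighbours ≥ 3, panics.
  Lorne: 2 of 4 neighbours < 4, below threshold.
Round 4 — checking thresholds:
  Glade: 3 of 3 neighbours ≥ 2, panics.
  Lorne: 3 of 4 neighbours < 4, below threshold.
Round 5 — no new panics; cascade stops.

yes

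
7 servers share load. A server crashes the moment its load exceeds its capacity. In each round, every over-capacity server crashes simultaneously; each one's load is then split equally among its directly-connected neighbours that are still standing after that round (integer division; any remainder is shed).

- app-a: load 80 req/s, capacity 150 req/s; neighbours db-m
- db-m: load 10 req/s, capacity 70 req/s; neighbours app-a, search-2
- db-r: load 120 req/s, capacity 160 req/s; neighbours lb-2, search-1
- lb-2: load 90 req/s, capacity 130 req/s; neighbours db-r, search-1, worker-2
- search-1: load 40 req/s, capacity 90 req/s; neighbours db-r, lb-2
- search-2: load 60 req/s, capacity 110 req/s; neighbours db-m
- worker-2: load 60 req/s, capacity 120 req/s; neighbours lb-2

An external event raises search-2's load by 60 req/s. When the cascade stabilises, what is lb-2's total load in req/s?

90

Round 1 — search-2 at 120 > 110. search-2 crashes.
  search-2 sheds 120 req/s to db-m: 120 each.
    db-m: 10+120 = 130 > 70
Round 2 — db-m crashes.
  db-m sheds 130 req/s to app-a: 130 each.
    app-a: 80+130 = 210 > 150
Round 3 — app-a crashes.
  app-a sheds 210 req/s: no online neighbours, lost.
No further crashes.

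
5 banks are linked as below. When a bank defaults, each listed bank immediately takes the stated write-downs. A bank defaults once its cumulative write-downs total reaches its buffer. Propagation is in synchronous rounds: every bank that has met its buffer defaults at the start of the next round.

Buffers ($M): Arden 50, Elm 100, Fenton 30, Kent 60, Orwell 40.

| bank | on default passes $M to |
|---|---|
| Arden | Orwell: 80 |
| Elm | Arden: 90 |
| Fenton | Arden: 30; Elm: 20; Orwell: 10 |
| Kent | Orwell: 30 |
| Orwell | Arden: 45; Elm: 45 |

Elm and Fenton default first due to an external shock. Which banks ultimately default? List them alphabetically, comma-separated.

Arden, Elm, Fenton, Orwell

Round 1 — Elm, Fenton default (initial).
  Arden: +90+30 → 120 ≥ 50
  Orwell: +10 → 10 < 40
Round 2 — Arden defaults.
  Orwell: +80 → 90 ≥ 40
Round 3 — Orwell defaults.
No further defaults.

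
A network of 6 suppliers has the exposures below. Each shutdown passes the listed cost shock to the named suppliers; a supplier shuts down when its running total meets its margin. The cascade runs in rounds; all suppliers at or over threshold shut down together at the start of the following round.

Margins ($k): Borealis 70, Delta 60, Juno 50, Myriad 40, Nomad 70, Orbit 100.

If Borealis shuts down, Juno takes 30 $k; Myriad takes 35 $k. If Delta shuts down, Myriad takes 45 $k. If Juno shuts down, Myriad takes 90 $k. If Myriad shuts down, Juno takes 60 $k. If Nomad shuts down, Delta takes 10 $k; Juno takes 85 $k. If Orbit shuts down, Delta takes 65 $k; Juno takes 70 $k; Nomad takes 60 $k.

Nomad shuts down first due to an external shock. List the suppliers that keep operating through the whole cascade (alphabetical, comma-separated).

Round 1 — Nomad shuts down (initial).
  Delta: +10 → 10 < 60
  Juno: +85 → 85 ≥ 50
Round 2 — Juno shuts down.
  Myriad: +90 → 90 ≥ 40
Round 3 — Myriad shuts down.
No further shutdowns.

Borealis, Delta, Orbit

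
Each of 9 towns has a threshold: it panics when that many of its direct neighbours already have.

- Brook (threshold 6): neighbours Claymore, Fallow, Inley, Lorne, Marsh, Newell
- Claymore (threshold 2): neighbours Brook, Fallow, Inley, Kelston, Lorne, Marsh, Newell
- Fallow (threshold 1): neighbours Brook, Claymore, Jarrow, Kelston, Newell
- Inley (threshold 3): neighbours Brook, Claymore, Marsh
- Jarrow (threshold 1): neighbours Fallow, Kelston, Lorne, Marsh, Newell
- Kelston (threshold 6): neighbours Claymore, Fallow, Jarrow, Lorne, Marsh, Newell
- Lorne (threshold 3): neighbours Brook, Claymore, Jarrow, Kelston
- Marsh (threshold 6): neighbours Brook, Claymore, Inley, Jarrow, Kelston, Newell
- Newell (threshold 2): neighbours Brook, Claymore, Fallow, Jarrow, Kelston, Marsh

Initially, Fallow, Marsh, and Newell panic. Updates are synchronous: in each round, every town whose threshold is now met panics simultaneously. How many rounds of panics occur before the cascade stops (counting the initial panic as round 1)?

Round 1 — Fallow, Marsh, Newell panic (initial).
Round 2 — checking thresholds:
  Brook: 3 of 6 neighbours < 6, holds.
  Claymore: 3 of 7 neighbours ≥ 2, panics.
  Inley: 1 of 3 neighbours < 3, holds.
  Jarrow: 3 of 5 neighbours ≥ 1, panics.
  Kelston: 3 of 6 neighbours < 6, holds.
Round 3 — no new panics; cascade stops.

2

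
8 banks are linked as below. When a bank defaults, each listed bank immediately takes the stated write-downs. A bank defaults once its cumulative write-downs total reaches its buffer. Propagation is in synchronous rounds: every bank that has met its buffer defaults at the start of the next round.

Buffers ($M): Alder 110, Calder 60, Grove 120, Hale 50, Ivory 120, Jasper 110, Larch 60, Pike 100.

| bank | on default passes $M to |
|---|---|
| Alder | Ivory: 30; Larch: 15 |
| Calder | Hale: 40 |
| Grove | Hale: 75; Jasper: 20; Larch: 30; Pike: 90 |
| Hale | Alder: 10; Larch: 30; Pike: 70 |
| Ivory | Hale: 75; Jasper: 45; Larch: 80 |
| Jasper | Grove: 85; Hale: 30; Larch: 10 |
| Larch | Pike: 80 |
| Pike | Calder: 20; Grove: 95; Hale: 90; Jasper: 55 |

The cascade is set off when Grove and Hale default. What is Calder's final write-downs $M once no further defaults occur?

Round 1 — Grove, Hale default (initial).
  Alder: +10 → 10 < 110
  Jasper: +20 → 20 < 110
  Larch: +30+30 → 60 ≥ 60
  Pike: +90+70 → 160 ≥ 100
Round 2 — Larch, Pike default.
  Calder: +20 → 20 < 60
  Jasper: +55 → 75 < 110
No further defaults.

20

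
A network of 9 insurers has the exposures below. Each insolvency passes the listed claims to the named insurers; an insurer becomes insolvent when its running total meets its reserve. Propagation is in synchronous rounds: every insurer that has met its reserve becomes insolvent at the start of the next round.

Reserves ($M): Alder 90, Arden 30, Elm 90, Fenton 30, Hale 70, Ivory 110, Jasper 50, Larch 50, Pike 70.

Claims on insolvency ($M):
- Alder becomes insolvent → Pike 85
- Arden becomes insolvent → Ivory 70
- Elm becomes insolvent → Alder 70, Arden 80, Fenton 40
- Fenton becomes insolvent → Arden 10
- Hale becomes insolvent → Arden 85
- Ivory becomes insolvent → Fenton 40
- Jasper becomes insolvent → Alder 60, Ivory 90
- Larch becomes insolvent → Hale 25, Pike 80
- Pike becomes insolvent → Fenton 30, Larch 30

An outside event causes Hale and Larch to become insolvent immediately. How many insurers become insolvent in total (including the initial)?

5

Round 1 — Hale, Larch become insolvent (initial).
  Arden: +85 → 85 ≥ 30
  Pike: +80 → 80 ≥ 70
Round 2 — Arden, Pike become insolvent.
  Fenton: +30 → 30 ≥ 30
  Ivory: +70 → 70 < 110
Round 3 — Fenton becomes insolvent.
No further insolvencies.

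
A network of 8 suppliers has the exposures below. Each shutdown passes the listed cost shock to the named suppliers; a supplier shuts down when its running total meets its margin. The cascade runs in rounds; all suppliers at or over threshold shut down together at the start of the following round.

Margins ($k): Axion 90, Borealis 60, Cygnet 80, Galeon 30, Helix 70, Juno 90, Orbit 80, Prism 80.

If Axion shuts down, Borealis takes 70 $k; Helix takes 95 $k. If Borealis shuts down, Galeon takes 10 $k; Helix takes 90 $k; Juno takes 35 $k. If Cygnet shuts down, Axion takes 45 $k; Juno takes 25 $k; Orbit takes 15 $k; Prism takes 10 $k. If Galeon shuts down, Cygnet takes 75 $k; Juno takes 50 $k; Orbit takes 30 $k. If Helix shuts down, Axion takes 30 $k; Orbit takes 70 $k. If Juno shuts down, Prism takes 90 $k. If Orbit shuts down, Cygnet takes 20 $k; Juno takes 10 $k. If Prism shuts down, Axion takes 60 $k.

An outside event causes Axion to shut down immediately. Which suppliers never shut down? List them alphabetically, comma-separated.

Cygnet, Galeon, Juno, Orbit, Prism

Round 1 — Axion shuts down (initial).
  Borealis: +70 → 70 ≥ 60
  Helix: +95 → 95 ≥ 70
Round 2 — Borealis, Helix shut down.
  Galeon: +10 → 10 < 30
  Juno: +35 → 35 < 90
  Orbit: +70 → 70 < 80
No further shutdowns.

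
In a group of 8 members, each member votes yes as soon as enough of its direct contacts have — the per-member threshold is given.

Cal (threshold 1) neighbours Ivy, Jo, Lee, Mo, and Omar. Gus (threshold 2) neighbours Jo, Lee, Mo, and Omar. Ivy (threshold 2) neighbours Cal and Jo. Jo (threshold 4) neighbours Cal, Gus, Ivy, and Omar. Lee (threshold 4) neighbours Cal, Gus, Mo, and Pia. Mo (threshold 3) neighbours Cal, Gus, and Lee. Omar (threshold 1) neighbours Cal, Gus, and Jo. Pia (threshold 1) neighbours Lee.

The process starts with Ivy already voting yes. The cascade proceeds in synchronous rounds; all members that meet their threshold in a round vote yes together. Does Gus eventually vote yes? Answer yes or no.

Round 1 — Ivy votes yes (initial).
Round 2 — checking thresholds:
  Cal: 1 of 5 neighbours ≥ 1, votes yes.
  Jo: 1 of 4 neighbours < 4, not yet.
Round 3 — checking thresholds:
  Jo: 2 of 4 neighbours < 4, not yet.
  Lee: 1 of 4 neighbours < 4, not yet.
  Mo: 1 of 3 neighbours < 3, not yet.
  Omar: 1 of 3 neighbours ≥ 1, votes yes.
Round 4 — no new yes votes; cascade stops.

no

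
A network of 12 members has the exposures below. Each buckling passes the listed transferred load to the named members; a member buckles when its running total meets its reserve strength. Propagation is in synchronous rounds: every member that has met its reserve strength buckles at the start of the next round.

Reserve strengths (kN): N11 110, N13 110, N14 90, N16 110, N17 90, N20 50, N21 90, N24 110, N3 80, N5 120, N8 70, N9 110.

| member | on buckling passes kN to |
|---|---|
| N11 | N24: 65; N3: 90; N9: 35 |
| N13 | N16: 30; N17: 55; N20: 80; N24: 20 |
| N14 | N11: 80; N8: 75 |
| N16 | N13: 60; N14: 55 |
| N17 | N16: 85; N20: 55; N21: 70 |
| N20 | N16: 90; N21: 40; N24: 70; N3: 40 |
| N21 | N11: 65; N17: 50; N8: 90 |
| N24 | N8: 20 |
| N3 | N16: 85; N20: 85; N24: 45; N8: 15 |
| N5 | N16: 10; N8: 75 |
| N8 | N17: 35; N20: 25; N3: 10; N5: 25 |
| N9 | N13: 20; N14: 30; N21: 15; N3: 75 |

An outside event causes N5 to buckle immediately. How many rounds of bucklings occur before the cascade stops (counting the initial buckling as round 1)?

Round 1 — N5 buckles (initial).
  N16: +10 → 10 < 110
  N8: +75 → 75 ≥ 70
Round 2 — N8 buckles.
  N17: +35 → 35 < 90
  N20: +25 → 25 < 50
  N3: +10 → 10 < 80
No further bucklings.

2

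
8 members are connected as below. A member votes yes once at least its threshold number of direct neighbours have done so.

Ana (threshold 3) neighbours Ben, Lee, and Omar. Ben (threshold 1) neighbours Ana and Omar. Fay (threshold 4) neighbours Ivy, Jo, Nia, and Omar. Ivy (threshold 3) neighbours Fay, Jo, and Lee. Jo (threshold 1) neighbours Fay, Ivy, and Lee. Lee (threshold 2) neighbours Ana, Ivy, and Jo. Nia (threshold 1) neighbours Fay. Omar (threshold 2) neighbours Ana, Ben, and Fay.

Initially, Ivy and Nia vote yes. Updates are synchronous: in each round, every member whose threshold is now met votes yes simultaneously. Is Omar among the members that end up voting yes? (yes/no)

Round 1 — Ivy, Nia vote yes (initial).
Round 2 — checking thresholds:
  Fay: 2 of 4 neighbours < 4, holds.
  Jo: 1 of 3 neighbours ≥ 1, votes yes.
  Lee: 1 of 3 neighbours < 2, holds.
Round 3 — checking thresholds:
  Fay: 3 of 4 neighbours < 4, holds.
  Lee: 2 of 3 neighbours ≥ 2, votes yes.
Round 4 — no new yes votes; cascade stops.

no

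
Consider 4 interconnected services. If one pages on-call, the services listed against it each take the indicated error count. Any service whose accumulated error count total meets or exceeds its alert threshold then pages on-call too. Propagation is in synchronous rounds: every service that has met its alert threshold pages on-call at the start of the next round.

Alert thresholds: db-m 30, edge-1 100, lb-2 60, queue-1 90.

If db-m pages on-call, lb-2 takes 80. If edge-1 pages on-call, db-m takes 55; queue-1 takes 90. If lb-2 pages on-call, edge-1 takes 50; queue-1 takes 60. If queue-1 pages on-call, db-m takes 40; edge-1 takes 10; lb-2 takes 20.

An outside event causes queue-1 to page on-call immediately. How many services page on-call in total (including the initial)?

3

Round 1 — queue-1 pages on-call (initial).
  db-m: +40 → 40 ≥ 30
  edge-1: +10 → 10 < 100
  lb-2: +20 → 20 < 60
Round 2 — db-m pages on-call.
  lb-2: +80 → 100 ≥ 60
Round 3 — lb-2 pages on-call.
  edge-1: +50 → 60 < 100
No further pages.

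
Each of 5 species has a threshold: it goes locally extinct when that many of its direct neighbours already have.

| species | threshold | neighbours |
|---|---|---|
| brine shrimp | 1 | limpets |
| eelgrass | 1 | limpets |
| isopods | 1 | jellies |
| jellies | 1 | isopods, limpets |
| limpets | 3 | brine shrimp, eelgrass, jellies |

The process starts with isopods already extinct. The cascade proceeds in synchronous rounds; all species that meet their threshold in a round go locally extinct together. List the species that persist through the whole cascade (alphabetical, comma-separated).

brine shrimp, eelgrass, limpets

Round 1 — isopods goes locally extinct (initial).
Round 2 — checking thresholds:
  jellies: 1 of 2 neighbours ≥ 1, goes locally extinct.
Round 3 — no new extinctions; cascade stops.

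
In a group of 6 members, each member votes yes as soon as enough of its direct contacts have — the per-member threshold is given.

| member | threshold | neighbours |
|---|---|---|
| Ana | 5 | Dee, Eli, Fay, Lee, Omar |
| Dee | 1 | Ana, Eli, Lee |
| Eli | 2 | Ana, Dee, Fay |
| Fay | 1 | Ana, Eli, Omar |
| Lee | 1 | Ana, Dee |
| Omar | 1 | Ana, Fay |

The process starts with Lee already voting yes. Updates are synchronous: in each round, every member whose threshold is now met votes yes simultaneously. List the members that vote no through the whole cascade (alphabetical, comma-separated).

Ana, Eli, Fay, Omar

Round 1 — Lee votes yes (initial).
Round 2 — checking thresholds:
  Ana: 1 of 5 neighbours < 5, not yet.
  Dee: 1 of 3 neighbours ≥ 1, votes yes.
Round 3 — no new yes votes; cascade stops.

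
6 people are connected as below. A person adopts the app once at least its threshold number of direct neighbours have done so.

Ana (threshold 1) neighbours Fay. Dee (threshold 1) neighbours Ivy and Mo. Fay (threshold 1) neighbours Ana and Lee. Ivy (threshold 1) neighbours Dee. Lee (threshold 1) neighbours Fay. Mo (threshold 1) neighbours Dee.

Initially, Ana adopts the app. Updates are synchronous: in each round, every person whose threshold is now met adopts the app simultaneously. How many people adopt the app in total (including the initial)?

Round 1 — Ana adopts the app (initial).
Round 2 — checking thresholds:
  Fay: 1 of 2 neighbours ≥ 1, adopts the app.
Round 3 — checking thresholds:
  Lee: 1 of 1 neighbours ≥ 1, adopts the app.
Round 4 — no new adoptions; cascade stops.

3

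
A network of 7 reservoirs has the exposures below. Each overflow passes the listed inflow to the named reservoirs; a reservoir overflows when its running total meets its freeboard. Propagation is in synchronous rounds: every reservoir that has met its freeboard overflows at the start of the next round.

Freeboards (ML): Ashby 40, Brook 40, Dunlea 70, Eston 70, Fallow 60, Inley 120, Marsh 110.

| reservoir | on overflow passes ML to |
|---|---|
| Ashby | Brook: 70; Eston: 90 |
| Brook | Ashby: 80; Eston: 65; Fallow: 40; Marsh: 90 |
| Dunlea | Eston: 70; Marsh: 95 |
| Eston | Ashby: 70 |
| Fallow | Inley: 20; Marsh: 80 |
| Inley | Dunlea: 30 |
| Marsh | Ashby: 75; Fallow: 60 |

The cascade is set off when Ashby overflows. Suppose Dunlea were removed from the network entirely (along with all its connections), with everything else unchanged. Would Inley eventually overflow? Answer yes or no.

With Dunlea removed:
Round 1 — Ashby overflows (initial).
  Brook: +70 → 70 ≥ 40
  Eston: +90 → 90 ≥ 70
Round 2 — Brook, Eston overflow.
  Fallow: +40 → 40 < 60
  Marsh: +90 → 90 < 110
No further overflows.

no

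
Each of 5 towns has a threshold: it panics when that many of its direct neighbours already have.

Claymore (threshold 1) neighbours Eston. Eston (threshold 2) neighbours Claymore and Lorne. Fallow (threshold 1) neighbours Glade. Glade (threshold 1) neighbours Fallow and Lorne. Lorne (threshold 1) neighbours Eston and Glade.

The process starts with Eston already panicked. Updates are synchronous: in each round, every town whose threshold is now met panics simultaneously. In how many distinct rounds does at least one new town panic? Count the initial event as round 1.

4

Round 1 — Eston panics (initial).
Round 2 — checking thresholds:
  Claymore: 1 of 1 neighbours ≥ 1, panics.
  Lorne: 1 of 2 neighbours ≥ 1, panics.
Round 3 — checking thresholds:
  Glade: 1 of 2 neighbours ≥ 1, panics.
Round 4 — checking thresholds:
  Fallow: 1 of 1 neighbours ≥ 1, panics.
Round 5 — no new panics; cascade stops.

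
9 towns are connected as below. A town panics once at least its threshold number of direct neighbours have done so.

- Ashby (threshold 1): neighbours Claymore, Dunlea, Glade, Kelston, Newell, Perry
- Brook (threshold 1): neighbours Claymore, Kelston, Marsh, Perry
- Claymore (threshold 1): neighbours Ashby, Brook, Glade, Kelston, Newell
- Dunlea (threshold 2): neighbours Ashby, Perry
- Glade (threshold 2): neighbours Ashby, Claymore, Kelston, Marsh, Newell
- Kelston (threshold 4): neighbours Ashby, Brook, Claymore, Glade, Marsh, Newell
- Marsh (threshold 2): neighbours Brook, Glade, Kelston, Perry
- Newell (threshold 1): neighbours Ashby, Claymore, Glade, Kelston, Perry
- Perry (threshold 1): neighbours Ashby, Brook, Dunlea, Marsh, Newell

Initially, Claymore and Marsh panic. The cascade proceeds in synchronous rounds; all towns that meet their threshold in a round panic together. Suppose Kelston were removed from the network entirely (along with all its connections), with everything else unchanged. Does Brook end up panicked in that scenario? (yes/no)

yes

With Kelston removed:
Round 1 — Claymore, Marsh panic (initial).
Round 2 — checking thresholds:
  Ashby: 1 of 5 neighbours ≥ 1, panics.
  Brook: 2 of 3 neighbours ≥ 1, panics.
  Glade: 2 of 4 neighbours ≥ 2, panics.
  Newell: 1 of 4 neighbours ≥ 1, panics.
  Perry: 1 of 5 neighbours ≥ 1, panics.
Round 3 — checking thresholds:
  Dunlea: 2 of 2 neighbours ≥ 2, panics.
Round 4 — no new panics; cascade stops.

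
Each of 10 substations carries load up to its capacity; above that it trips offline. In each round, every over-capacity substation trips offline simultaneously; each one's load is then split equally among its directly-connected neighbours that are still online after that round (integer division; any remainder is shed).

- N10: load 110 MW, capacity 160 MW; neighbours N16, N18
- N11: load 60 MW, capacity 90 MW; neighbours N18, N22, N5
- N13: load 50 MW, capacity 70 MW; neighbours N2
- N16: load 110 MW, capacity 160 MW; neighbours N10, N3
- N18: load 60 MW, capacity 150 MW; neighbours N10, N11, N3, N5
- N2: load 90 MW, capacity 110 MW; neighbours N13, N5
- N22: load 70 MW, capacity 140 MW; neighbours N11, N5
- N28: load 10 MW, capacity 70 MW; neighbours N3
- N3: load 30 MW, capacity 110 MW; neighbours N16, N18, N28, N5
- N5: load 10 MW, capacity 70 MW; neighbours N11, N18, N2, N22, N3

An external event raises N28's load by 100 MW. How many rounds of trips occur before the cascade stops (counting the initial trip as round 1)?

2

Round 1 — N28 at 110 > 70. N28 trips offline.
  N28 sheds 110 MW to N3: 110 each.
    N3: 30+110 = 140 > 110
Round 2 — N3 trips offline.
  N3 sheds 140 MW to N16, N18, N5: 46 each (2 lost).
    N16: 110+46 = 156 ≤ 160
    N18: 60+46 = 106 ≤ 150
    N5: 10+46 = 56 ≤ 70
No further trips.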